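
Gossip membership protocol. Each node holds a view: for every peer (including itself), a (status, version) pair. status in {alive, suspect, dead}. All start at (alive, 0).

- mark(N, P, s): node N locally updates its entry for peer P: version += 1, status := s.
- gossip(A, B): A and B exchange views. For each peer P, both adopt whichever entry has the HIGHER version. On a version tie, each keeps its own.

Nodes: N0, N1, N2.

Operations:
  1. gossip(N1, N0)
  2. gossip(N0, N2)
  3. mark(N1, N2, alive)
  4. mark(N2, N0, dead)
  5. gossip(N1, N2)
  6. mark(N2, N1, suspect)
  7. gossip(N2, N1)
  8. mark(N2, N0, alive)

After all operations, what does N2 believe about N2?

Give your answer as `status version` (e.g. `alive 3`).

Op 1: gossip N1<->N0 -> N1.N0=(alive,v0) N1.N1=(alive,v0) N1.N2=(alive,v0) | N0.N0=(alive,v0) N0.N1=(alive,v0) N0.N2=(alive,v0)
Op 2: gossip N0<->N2 -> N0.N0=(alive,v0) N0.N1=(alive,v0) N0.N2=(alive,v0) | N2.N0=(alive,v0) N2.N1=(alive,v0) N2.N2=(alive,v0)
Op 3: N1 marks N2=alive -> (alive,v1)
Op 4: N2 marks N0=dead -> (dead,v1)
Op 5: gossip N1<->N2 -> N1.N0=(dead,v1) N1.N1=(alive,v0) N1.N2=(alive,v1) | N2.N0=(dead,v1) N2.N1=(alive,v0) N2.N2=(alive,v1)
Op 6: N2 marks N1=suspect -> (suspect,v1)
Op 7: gossip N2<->N1 -> N2.N0=(dead,v1) N2.N1=(suspect,v1) N2.N2=(alive,v1) | N1.N0=(dead,v1) N1.N1=(suspect,v1) N1.N2=(alive,v1)
Op 8: N2 marks N0=alive -> (alive,v2)

Answer: alive 1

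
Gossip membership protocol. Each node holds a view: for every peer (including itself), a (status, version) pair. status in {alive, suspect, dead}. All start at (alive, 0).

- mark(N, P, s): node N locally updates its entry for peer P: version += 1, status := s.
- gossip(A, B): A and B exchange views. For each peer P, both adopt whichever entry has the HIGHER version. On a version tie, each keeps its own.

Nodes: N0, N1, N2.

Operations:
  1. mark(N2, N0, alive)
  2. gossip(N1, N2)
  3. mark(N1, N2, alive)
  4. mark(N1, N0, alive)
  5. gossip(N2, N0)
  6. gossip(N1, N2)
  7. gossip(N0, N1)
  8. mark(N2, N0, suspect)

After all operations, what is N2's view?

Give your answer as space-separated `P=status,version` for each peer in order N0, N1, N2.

Answer: N0=suspect,3 N1=alive,0 N2=alive,1

Derivation:
Op 1: N2 marks N0=alive -> (alive,v1)
Op 2: gossip N1<->N2 -> N1.N0=(alive,v1) N1.N1=(alive,v0) N1.N2=(alive,v0) | N2.N0=(alive,v1) N2.N1=(alive,v0) N2.N2=(alive,v0)
Op 3: N1 marks N2=alive -> (alive,v1)
Op 4: N1 marks N0=alive -> (alive,v2)
Op 5: gossip N2<->N0 -> N2.N0=(alive,v1) N2.N1=(alive,v0) N2.N2=(alive,v0) | N0.N0=(alive,v1) N0.N1=(alive,v0) N0.N2=(alive,v0)
Op 6: gossip N1<->N2 -> N1.N0=(alive,v2) N1.N1=(alive,v0) N1.N2=(alive,v1) | N2.N0=(alive,v2) N2.N1=(alive,v0) N2.N2=(alive,v1)
Op 7: gossip N0<->N1 -> N0.N0=(alive,v2) N0.N1=(alive,v0) N0.N2=(alive,v1) | N1.N0=(alive,v2) N1.N1=(alive,v0) N1.N2=(alive,v1)
Op 8: N2 marks N0=suspect -> (suspect,v3)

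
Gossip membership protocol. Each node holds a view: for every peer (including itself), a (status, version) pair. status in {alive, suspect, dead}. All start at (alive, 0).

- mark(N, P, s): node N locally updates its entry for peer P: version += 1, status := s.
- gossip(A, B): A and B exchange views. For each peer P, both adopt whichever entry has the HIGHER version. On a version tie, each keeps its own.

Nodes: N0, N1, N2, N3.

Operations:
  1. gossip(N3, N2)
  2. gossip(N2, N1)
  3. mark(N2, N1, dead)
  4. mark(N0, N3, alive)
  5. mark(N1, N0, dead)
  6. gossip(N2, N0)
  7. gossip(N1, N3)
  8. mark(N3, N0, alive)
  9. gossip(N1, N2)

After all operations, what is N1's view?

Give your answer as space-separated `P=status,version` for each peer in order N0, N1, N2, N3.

Answer: N0=dead,1 N1=dead,1 N2=alive,0 N3=alive,1

Derivation:
Op 1: gossip N3<->N2 -> N3.N0=(alive,v0) N3.N1=(alive,v0) N3.N2=(alive,v0) N3.N3=(alive,v0) | N2.N0=(alive,v0) N2.N1=(alive,v0) N2.N2=(alive,v0) N2.N3=(alive,v0)
Op 2: gossip N2<->N1 -> N2.N0=(alive,v0) N2.N1=(alive,v0) N2.N2=(alive,v0) N2.N3=(alive,v0) | N1.N0=(alive,v0) N1.N1=(alive,v0) N1.N2=(alive,v0) N1.N3=(alive,v0)
Op 3: N2 marks N1=dead -> (dead,v1)
Op 4: N0 marks N3=alive -> (alive,v1)
Op 5: N1 marks N0=dead -> (dead,v1)
Op 6: gossip N2<->N0 -> N2.N0=(alive,v0) N2.N1=(dead,v1) N2.N2=(alive,v0) N2.N3=(alive,v1) | N0.N0=(alive,v0) N0.N1=(dead,v1) N0.N2=(alive,v0) N0.N3=(alive,v1)
Op 7: gossip N1<->N3 -> N1.N0=(dead,v1) N1.N1=(alive,v0) N1.N2=(alive,v0) N1.N3=(alive,v0) | N3.N0=(dead,v1) N3.N1=(alive,v0) N3.N2=(alive,v0) N3.N3=(alive,v0)
Op 8: N3 marks N0=alive -> (alive,v2)
Op 9: gossip N1<->N2 -> N1.N0=(dead,v1) N1.N1=(dead,v1) N1.N2=(alive,v0) N1.N3=(alive,v1) | N2.N0=(dead,v1) N2.N1=(dead,v1) N2.N2=(alive,v0) N2.N3=(alive,v1)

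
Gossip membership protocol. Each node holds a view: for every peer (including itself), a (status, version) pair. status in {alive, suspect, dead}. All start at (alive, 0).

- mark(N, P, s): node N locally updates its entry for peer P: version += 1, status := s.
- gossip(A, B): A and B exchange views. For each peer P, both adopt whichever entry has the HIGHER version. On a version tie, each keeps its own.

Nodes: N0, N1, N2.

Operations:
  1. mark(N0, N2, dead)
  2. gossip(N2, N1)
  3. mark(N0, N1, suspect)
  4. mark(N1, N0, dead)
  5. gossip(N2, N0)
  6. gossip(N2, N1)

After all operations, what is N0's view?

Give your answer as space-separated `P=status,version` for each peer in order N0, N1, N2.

Op 1: N0 marks N2=dead -> (dead,v1)
Op 2: gossip N2<->N1 -> N2.N0=(alive,v0) N2.N1=(alive,v0) N2.N2=(alive,v0) | N1.N0=(alive,v0) N1.N1=(alive,v0) N1.N2=(alive,v0)
Op 3: N0 marks N1=suspect -> (suspect,v1)
Op 4: N1 marks N0=dead -> (dead,v1)
Op 5: gossip N2<->N0 -> N2.N0=(alive,v0) N2.N1=(suspect,v1) N2.N2=(dead,v1) | N0.N0=(alive,v0) N0.N1=(suspect,v1) N0.N2=(dead,v1)
Op 6: gossip N2<->N1 -> N2.N0=(dead,v1) N2.N1=(suspect,v1) N2.N2=(dead,v1) | N1.N0=(dead,v1) N1.N1=(suspect,v1) N1.N2=(dead,v1)

Answer: N0=alive,0 N1=suspect,1 N2=dead,1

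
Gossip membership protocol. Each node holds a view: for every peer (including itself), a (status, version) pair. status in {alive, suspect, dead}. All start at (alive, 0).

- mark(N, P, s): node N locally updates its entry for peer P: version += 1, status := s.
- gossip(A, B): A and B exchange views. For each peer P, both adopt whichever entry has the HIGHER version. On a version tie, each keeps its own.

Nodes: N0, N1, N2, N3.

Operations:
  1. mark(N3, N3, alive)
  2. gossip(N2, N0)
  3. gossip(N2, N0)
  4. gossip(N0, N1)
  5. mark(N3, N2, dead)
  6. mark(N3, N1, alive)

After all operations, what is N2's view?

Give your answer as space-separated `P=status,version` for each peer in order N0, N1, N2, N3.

Answer: N0=alive,0 N1=alive,0 N2=alive,0 N3=alive,0

Derivation:
Op 1: N3 marks N3=alive -> (alive,v1)
Op 2: gossip N2<->N0 -> N2.N0=(alive,v0) N2.N1=(alive,v0) N2.N2=(alive,v0) N2.N3=(alive,v0) | N0.N0=(alive,v0) N0.N1=(alive,v0) N0.N2=(alive,v0) N0.N3=(alive,v0)
Op 3: gossip N2<->N0 -> N2.N0=(alive,v0) N2.N1=(alive,v0) N2.N2=(alive,v0) N2.N3=(alive,v0) | N0.N0=(alive,v0) N0.N1=(alive,v0) N0.N2=(alive,v0) N0.N3=(alive,v0)
Op 4: gossip N0<->N1 -> N0.N0=(alive,v0) N0.N1=(alive,v0) N0.N2=(alive,v0) N0.N3=(alive,v0) | N1.N0=(alive,v0) N1.N1=(alive,v0) N1.N2=(alive,v0) N1.N3=(alive,v0)
Op 5: N3 marks N2=dead -> (dead,v1)
Op 6: N3 marks N1=alive -> (alive,v1)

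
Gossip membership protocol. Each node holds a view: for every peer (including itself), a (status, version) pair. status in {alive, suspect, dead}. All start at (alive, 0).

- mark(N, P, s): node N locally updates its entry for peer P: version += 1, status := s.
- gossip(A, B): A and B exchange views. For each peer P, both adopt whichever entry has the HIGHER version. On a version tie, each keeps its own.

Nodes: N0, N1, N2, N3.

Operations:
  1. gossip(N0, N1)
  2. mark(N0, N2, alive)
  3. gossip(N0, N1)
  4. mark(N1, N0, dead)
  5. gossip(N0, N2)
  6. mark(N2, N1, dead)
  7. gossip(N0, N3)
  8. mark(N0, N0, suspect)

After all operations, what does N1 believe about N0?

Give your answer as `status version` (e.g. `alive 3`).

Op 1: gossip N0<->N1 -> N0.N0=(alive,v0) N0.N1=(alive,v0) N0.N2=(alive,v0) N0.N3=(alive,v0) | N1.N0=(alive,v0) N1.N1=(alive,v0) N1.N2=(alive,v0) N1.N3=(alive,v0)
Op 2: N0 marks N2=alive -> (alive,v1)
Op 3: gossip N0<->N1 -> N0.N0=(alive,v0) N0.N1=(alive,v0) N0.N2=(alive,v1) N0.N3=(alive,v0) | N1.N0=(alive,v0) N1.N1=(alive,v0) N1.N2=(alive,v1) N1.N3=(alive,v0)
Op 4: N1 marks N0=dead -> (dead,v1)
Op 5: gossip N0<->N2 -> N0.N0=(alive,v0) N0.N1=(alive,v0) N0.N2=(alive,v1) N0.N3=(alive,v0) | N2.N0=(alive,v0) N2.N1=(alive,v0) N2.N2=(alive,v1) N2.N3=(alive,v0)
Op 6: N2 marks N1=dead -> (dead,v1)
Op 7: gossip N0<->N3 -> N0.N0=(alive,v0) N0.N1=(alive,v0) N0.N2=(alive,v1) N0.N3=(alive,v0) | N3.N0=(alive,v0) N3.N1=(alive,v0) N3.N2=(alive,v1) N3.N3=(alive,v0)
Op 8: N0 marks N0=suspect -> (suspect,v1)

Answer: dead 1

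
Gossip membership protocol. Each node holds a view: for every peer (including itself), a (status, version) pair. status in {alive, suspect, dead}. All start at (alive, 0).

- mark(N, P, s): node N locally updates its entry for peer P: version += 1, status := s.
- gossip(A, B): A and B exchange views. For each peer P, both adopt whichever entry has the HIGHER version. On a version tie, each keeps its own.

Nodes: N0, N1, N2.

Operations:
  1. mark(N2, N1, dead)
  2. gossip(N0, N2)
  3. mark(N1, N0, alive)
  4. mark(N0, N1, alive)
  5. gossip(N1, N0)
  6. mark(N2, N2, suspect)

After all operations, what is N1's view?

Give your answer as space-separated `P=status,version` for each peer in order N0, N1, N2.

Answer: N0=alive,1 N1=alive,2 N2=alive,0

Derivation:
Op 1: N2 marks N1=dead -> (dead,v1)
Op 2: gossip N0<->N2 -> N0.N0=(alive,v0) N0.N1=(dead,v1) N0.N2=(alive,v0) | N2.N0=(alive,v0) N2.N1=(dead,v1) N2.N2=(alive,v0)
Op 3: N1 marks N0=alive -> (alive,v1)
Op 4: N0 marks N1=alive -> (alive,v2)
Op 5: gossip N1<->N0 -> N1.N0=(alive,v1) N1.N1=(alive,v2) N1.N2=(alive,v0) | N0.N0=(alive,v1) N0.N1=(alive,v2) N0.N2=(alive,v0)
Op 6: N2 marks N2=suspect -> (suspect,v1)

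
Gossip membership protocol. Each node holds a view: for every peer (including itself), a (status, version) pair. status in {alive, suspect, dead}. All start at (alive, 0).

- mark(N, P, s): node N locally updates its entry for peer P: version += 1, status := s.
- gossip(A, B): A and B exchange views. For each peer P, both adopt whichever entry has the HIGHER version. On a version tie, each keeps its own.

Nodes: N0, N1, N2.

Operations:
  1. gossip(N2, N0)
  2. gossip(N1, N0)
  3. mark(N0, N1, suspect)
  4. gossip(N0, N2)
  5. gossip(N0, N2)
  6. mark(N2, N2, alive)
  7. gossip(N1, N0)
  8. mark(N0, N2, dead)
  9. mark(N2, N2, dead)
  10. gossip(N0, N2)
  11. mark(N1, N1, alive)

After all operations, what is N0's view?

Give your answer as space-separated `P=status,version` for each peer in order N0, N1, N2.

Answer: N0=alive,0 N1=suspect,1 N2=dead,2

Derivation:
Op 1: gossip N2<->N0 -> N2.N0=(alive,v0) N2.N1=(alive,v0) N2.N2=(alive,v0) | N0.N0=(alive,v0) N0.N1=(alive,v0) N0.N2=(alive,v0)
Op 2: gossip N1<->N0 -> N1.N0=(alive,v0) N1.N1=(alive,v0) N1.N2=(alive,v0) | N0.N0=(alive,v0) N0.N1=(alive,v0) N0.N2=(alive,v0)
Op 3: N0 marks N1=suspect -> (suspect,v1)
Op 4: gossip N0<->N2 -> N0.N0=(alive,v0) N0.N1=(suspect,v1) N0.N2=(alive,v0) | N2.N0=(alive,v0) N2.N1=(suspect,v1) N2.N2=(alive,v0)
Op 5: gossip N0<->N2 -> N0.N0=(alive,v0) N0.N1=(suspect,v1) N0.N2=(alive,v0) | N2.N0=(alive,v0) N2.N1=(suspect,v1) N2.N2=(alive,v0)
Op 6: N2 marks N2=alive -> (alive,v1)
Op 7: gossip N1<->N0 -> N1.N0=(alive,v0) N1.N1=(suspect,v1) N1.N2=(alive,v0) | N0.N0=(alive,v0) N0.N1=(suspect,v1) N0.N2=(alive,v0)
Op 8: N0 marks N2=dead -> (dead,v1)
Op 9: N2 marks N2=dead -> (dead,v2)
Op 10: gossip N0<->N2 -> N0.N0=(alive,v0) N0.N1=(suspect,v1) N0.N2=(dead,v2) | N2.N0=(alive,v0) N2.N1=(suspect,v1) N2.N2=(dead,v2)
Op 11: N1 marks N1=alive -> (alive,v2)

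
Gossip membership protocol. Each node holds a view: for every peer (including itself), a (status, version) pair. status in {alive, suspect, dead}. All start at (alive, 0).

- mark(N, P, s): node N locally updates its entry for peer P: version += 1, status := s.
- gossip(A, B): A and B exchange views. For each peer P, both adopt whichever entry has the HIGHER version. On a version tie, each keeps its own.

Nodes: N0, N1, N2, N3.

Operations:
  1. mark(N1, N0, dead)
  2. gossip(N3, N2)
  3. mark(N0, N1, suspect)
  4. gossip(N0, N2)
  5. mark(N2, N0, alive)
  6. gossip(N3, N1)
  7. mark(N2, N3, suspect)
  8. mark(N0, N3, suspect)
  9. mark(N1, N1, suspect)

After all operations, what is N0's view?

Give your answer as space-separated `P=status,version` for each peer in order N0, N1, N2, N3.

Op 1: N1 marks N0=dead -> (dead,v1)
Op 2: gossip N3<->N2 -> N3.N0=(alive,v0) N3.N1=(alive,v0) N3.N2=(alive,v0) N3.N3=(alive,v0) | N2.N0=(alive,v0) N2.N1=(alive,v0) N2.N2=(alive,v0) N2.N3=(alive,v0)
Op 3: N0 marks N1=suspect -> (suspect,v1)
Op 4: gossip N0<->N2 -> N0.N0=(alive,v0) N0.N1=(suspect,v1) N0.N2=(alive,v0) N0.N3=(alive,v0) | N2.N0=(alive,v0) N2.N1=(suspect,v1) N2.N2=(alive,v0) N2.N3=(alive,v0)
Op 5: N2 marks N0=alive -> (alive,v1)
Op 6: gossip N3<->N1 -> N3.N0=(dead,v1) N3.N1=(alive,v0) N3.N2=(alive,v0) N3.N3=(alive,v0) | N1.N0=(dead,v1) N1.N1=(alive,v0) N1.N2=(alive,v0) N1.N3=(alive,v0)
Op 7: N2 marks N3=suspect -> (suspect,v1)
Op 8: N0 marks N3=suspect -> (suspect,v1)
Op 9: N1 marks N1=suspect -> (suspect,v1)

Answer: N0=alive,0 N1=suspect,1 N2=alive,0 N3=suspect,1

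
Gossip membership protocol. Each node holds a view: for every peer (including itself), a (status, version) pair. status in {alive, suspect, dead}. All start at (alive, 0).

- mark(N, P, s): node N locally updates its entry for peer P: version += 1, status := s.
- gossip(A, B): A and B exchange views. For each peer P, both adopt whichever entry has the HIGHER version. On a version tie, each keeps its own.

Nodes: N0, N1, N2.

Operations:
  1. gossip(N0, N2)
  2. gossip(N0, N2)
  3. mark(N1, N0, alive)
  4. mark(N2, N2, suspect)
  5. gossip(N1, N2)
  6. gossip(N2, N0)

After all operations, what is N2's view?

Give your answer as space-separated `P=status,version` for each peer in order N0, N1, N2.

Answer: N0=alive,1 N1=alive,0 N2=suspect,1

Derivation:
Op 1: gossip N0<->N2 -> N0.N0=(alive,v0) N0.N1=(alive,v0) N0.N2=(alive,v0) | N2.N0=(alive,v0) N2.N1=(alive,v0) N2.N2=(alive,v0)
Op 2: gossip N0<->N2 -> N0.N0=(alive,v0) N0.N1=(alive,v0) N0.N2=(alive,v0) | N2.N0=(alive,v0) N2.N1=(alive,v0) N2.N2=(alive,v0)
Op 3: N1 marks N0=alive -> (alive,v1)
Op 4: N2 marks N2=suspect -> (suspect,v1)
Op 5: gossip N1<->N2 -> N1.N0=(alive,v1) N1.N1=(alive,v0) N1.N2=(suspect,v1) | N2.N0=(alive,v1) N2.N1=(alive,v0) N2.N2=(suspect,v1)
Op 6: gossip N2<->N0 -> N2.N0=(alive,v1) N2.N1=(alive,v0) N2.N2=(suspect,v1) | N0.N0=(alive,v1) N0.N1=(alive,v0) N0.N2=(suspect,v1)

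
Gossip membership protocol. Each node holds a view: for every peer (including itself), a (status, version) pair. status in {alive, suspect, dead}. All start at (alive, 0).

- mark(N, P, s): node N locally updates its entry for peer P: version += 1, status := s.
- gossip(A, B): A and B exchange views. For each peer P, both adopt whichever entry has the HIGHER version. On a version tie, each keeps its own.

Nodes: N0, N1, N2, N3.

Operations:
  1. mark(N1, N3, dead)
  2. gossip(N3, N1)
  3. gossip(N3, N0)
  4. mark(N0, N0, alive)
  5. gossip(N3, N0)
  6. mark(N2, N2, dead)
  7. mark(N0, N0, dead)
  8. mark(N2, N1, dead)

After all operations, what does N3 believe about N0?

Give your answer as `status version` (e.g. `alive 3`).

Answer: alive 1

Derivation:
Op 1: N1 marks N3=dead -> (dead,v1)
Op 2: gossip N3<->N1 -> N3.N0=(alive,v0) N3.N1=(alive,v0) N3.N2=(alive,v0) N3.N3=(dead,v1) | N1.N0=(alive,v0) N1.N1=(alive,v0) N1.N2=(alive,v0) N1.N3=(dead,v1)
Op 3: gossip N3<->N0 -> N3.N0=(alive,v0) N3.N1=(alive,v0) N3.N2=(alive,v0) N3.N3=(dead,v1) | N0.N0=(alive,v0) N0.N1=(alive,v0) N0.N2=(alive,v0) N0.N3=(dead,v1)
Op 4: N0 marks N0=alive -> (alive,v1)
Op 5: gossip N3<->N0 -> N3.N0=(alive,v1) N3.N1=(alive,v0) N3.N2=(alive,v0) N3.N3=(dead,v1) | N0.N0=(alive,v1) N0.N1=(alive,v0) N0.N2=(alive,v0) N0.N3=(dead,v1)
Op 6: N2 marks N2=dead -> (dead,v1)
Op 7: N0 marks N0=dead -> (dead,v2)
Op 8: N2 marks N1=dead -> (dead,v1)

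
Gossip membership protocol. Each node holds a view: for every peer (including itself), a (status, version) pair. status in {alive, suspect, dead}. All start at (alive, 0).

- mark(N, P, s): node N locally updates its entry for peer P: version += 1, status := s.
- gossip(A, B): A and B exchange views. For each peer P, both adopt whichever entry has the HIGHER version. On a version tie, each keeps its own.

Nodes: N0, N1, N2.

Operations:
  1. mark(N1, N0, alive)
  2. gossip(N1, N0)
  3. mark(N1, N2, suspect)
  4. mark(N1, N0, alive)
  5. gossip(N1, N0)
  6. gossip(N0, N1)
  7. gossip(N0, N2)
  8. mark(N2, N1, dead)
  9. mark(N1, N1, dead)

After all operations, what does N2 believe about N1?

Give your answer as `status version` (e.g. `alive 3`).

Op 1: N1 marks N0=alive -> (alive,v1)
Op 2: gossip N1<->N0 -> N1.N0=(alive,v1) N1.N1=(alive,v0) N1.N2=(alive,v0) | N0.N0=(alive,v1) N0.N1=(alive,v0) N0.N2=(alive,v0)
Op 3: N1 marks N2=suspect -> (suspect,v1)
Op 4: N1 marks N0=alive -> (alive,v2)
Op 5: gossip N1<->N0 -> N1.N0=(alive,v2) N1.N1=(alive,v0) N1.N2=(suspect,v1) | N0.N0=(alive,v2) N0.N1=(alive,v0) N0.N2=(suspect,v1)
Op 6: gossip N0<->N1 -> N0.N0=(alive,v2) N0.N1=(alive,v0) N0.N2=(suspect,v1) | N1.N0=(alive,v2) N1.N1=(alive,v0) N1.N2=(suspect,v1)
Op 7: gossip N0<->N2 -> N0.N0=(alive,v2) N0.N1=(alive,v0) N0.N2=(suspect,v1) | N2.N0=(alive,v2) N2.N1=(alive,v0) N2.N2=(suspect,v1)
Op 8: N2 marks N1=dead -> (dead,v1)
Op 9: N1 marks N1=dead -> (dead,v1)

Answer: dead 1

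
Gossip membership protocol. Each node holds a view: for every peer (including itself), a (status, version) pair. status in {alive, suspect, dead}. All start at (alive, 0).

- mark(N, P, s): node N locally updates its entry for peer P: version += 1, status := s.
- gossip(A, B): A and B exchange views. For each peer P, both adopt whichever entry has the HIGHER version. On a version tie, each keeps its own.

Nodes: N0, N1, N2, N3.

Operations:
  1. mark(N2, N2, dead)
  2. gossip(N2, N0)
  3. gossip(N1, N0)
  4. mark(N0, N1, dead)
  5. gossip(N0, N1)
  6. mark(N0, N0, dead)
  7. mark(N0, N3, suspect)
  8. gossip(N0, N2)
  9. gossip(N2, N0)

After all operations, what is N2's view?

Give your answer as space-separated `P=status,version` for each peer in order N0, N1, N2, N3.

Op 1: N2 marks N2=dead -> (dead,v1)
Op 2: gossip N2<->N0 -> N2.N0=(alive,v0) N2.N1=(alive,v0) N2.N2=(dead,v1) N2.N3=(alive,v0) | N0.N0=(alive,v0) N0.N1=(alive,v0) N0.N2=(dead,v1) N0.N3=(alive,v0)
Op 3: gossip N1<->N0 -> N1.N0=(alive,v0) N1.N1=(alive,v0) N1.N2=(dead,v1) N1.N3=(alive,v0) | N0.N0=(alive,v0) N0.N1=(alive,v0) N0.N2=(dead,v1) N0.N3=(alive,v0)
Op 4: N0 marks N1=dead -> (dead,v1)
Op 5: gossip N0<->N1 -> N0.N0=(alive,v0) N0.N1=(dead,v1) N0.N2=(dead,v1) N0.N3=(alive,v0) | N1.N0=(alive,v0) N1.N1=(dead,v1) N1.N2=(dead,v1) N1.N3=(alive,v0)
Op 6: N0 marks N0=dead -> (dead,v1)
Op 7: N0 marks N3=suspect -> (suspect,v1)
Op 8: gossip N0<->N2 -> N0.N0=(dead,v1) N0.N1=(dead,v1) N0.N2=(dead,v1) N0.N3=(suspect,v1) | N2.N0=(dead,v1) N2.N1=(dead,v1) N2.N2=(dead,v1) N2.N3=(suspect,v1)
Op 9: gossip N2<->N0 -> N2.N0=(dead,v1) N2.N1=(dead,v1) N2.N2=(dead,v1) N2.N3=(suspect,v1) | N0.N0=(dead,v1) N0.N1=(dead,v1) N0.N2=(dead,v1) N0.N3=(suspect,v1)

Answer: N0=dead,1 N1=dead,1 N2=dead,1 N3=suspect,1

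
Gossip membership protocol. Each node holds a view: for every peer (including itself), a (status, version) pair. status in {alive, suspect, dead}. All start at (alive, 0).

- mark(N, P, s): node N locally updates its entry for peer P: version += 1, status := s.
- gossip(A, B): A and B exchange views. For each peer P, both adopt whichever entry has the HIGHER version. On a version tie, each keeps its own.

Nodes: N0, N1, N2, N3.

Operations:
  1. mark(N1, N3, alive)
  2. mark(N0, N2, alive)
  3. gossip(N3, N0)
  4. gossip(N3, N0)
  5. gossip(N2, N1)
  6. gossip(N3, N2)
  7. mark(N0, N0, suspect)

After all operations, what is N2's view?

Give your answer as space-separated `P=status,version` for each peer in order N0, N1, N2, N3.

Answer: N0=alive,0 N1=alive,0 N2=alive,1 N3=alive,1

Derivation:
Op 1: N1 marks N3=alive -> (alive,v1)
Op 2: N0 marks N2=alive -> (alive,v1)
Op 3: gossip N3<->N0 -> N3.N0=(alive,v0) N3.N1=(alive,v0) N3.N2=(alive,v1) N3.N3=(alive,v0) | N0.N0=(alive,v0) N0.N1=(alive,v0) N0.N2=(alive,v1) N0.N3=(alive,v0)
Op 4: gossip N3<->N0 -> N3.N0=(alive,v0) N3.N1=(alive,v0) N3.N2=(alive,v1) N3.N3=(alive,v0) | N0.N0=(alive,v0) N0.N1=(alive,v0) N0.N2=(alive,v1) N0.N3=(alive,v0)
Op 5: gossip N2<->N1 -> N2.N0=(alive,v0) N2.N1=(alive,v0) N2.N2=(alive,v0) N2.N3=(alive,v1) | N1.N0=(alive,v0) N1.N1=(alive,v0) N1.N2=(alive,v0) N1.N3=(alive,v1)
Op 6: gossip N3<->N2 -> N3.N0=(alive,v0) N3.N1=(alive,v0) N3.N2=(alive,v1) N3.N3=(alive,v1) | N2.N0=(alive,v0) N2.N1=(alive,v0) N2.N2=(alive,v1) N2.N3=(alive,v1)
Op 7: N0 marks N0=suspect -> (suspect,v1)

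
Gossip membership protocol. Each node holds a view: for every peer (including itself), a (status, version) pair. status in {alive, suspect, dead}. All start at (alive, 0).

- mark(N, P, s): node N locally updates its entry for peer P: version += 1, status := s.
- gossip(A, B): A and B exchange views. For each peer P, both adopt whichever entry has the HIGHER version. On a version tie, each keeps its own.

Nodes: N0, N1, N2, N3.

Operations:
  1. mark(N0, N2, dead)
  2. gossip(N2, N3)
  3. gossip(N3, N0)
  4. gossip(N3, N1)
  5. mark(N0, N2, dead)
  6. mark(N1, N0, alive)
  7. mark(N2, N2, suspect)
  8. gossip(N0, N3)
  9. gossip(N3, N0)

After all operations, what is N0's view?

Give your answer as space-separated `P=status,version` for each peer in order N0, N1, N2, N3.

Answer: N0=alive,0 N1=alive,0 N2=dead,2 N3=alive,0

Derivation:
Op 1: N0 marks N2=dead -> (dead,v1)
Op 2: gossip N2<->N3 -> N2.N0=(alive,v0) N2.N1=(alive,v0) N2.N2=(alive,v0) N2.N3=(alive,v0) | N3.N0=(alive,v0) N3.N1=(alive,v0) N3.N2=(alive,v0) N3.N3=(alive,v0)
Op 3: gossip N3<->N0 -> N3.N0=(alive,v0) N3.N1=(alive,v0) N3.N2=(dead,v1) N3.N3=(alive,v0) | N0.N0=(alive,v0) N0.N1=(alive,v0) N0.N2=(dead,v1) N0.N3=(alive,v0)
Op 4: gossip N3<->N1 -> N3.N0=(alive,v0) N3.N1=(alive,v0) N3.N2=(dead,v1) N3.N3=(alive,v0) | N1.N0=(alive,v0) N1.N1=(alive,v0) N1.N2=(dead,v1) N1.N3=(alive,v0)
Op 5: N0 marks N2=dead -> (dead,v2)
Op 6: N1 marks N0=alive -> (alive,v1)
Op 7: N2 marks N2=suspect -> (suspect,v1)
Op 8: gossip N0<->N3 -> N0.N0=(alive,v0) N0.N1=(alive,v0) N0.N2=(dead,v2) N0.N3=(alive,v0) | N3.N0=(alive,v0) N3.N1=(alive,v0) N3.N2=(dead,v2) N3.N3=(alive,v0)
Op 9: gossip N3<->N0 -> N3.N0=(alive,v0) N3.N1=(alive,v0) N3.N2=(dead,v2) N3.N3=(alive,v0) | N0.N0=(alive,v0) N0.N1=(alive,v0) N0.N2=(dead,v2) N0.N3=(alive,v0)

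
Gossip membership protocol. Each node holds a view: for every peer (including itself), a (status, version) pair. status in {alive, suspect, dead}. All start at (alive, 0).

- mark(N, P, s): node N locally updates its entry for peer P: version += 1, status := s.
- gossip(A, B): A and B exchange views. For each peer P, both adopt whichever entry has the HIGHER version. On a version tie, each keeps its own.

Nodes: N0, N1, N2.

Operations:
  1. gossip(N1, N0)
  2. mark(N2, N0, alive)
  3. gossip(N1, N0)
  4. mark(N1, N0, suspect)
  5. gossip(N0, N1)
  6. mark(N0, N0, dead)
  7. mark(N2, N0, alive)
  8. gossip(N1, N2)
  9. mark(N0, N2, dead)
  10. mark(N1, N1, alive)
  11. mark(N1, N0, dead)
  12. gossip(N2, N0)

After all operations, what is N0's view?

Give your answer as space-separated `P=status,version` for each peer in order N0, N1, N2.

Answer: N0=dead,2 N1=alive,0 N2=dead,1

Derivation:
Op 1: gossip N1<->N0 -> N1.N0=(alive,v0) N1.N1=(alive,v0) N1.N2=(alive,v0) | N0.N0=(alive,v0) N0.N1=(alive,v0) N0.N2=(alive,v0)
Op 2: N2 marks N0=alive -> (alive,v1)
Op 3: gossip N1<->N0 -> N1.N0=(alive,v0) N1.N1=(alive,v0) N1.N2=(alive,v0) | N0.N0=(alive,v0) N0.N1=(alive,v0) N0.N2=(alive,v0)
Op 4: N1 marks N0=suspect -> (suspect,v1)
Op 5: gossip N0<->N1 -> N0.N0=(suspect,v1) N0.N1=(alive,v0) N0.N2=(alive,v0) | N1.N0=(suspect,v1) N1.N1=(alive,v0) N1.N2=(alive,v0)
Op 6: N0 marks N0=dead -> (dead,v2)
Op 7: N2 marks N0=alive -> (alive,v2)
Op 8: gossip N1<->N2 -> N1.N0=(alive,v2) N1.N1=(alive,v0) N1.N2=(alive,v0) | N2.N0=(alive,v2) N2.N1=(alive,v0) N2.N2=(alive,v0)
Op 9: N0 marks N2=dead -> (dead,v1)
Op 10: N1 marks N1=alive -> (alive,v1)
Op 11: N1 marks N0=dead -> (dead,v3)
Op 12: gossip N2<->N0 -> N2.N0=(alive,v2) N2.N1=(alive,v0) N2.N2=(dead,v1) | N0.N0=(dead,v2) N0.N1=(alive,v0) N0.N2=(dead,v1)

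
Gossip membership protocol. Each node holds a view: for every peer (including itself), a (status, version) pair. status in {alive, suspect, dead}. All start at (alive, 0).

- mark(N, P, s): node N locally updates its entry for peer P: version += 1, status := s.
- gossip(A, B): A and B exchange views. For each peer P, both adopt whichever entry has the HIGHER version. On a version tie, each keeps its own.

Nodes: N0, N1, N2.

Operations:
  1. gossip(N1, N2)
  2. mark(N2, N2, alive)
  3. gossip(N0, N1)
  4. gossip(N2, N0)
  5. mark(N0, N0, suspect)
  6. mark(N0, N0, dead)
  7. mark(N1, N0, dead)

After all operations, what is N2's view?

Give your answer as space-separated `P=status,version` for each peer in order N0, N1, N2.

Op 1: gossip N1<->N2 -> N1.N0=(alive,v0) N1.N1=(alive,v0) N1.N2=(alive,v0) | N2.N0=(alive,v0) N2.N1=(alive,v0) N2.N2=(alive,v0)
Op 2: N2 marks N2=alive -> (alive,v1)
Op 3: gossip N0<->N1 -> N0.N0=(alive,v0) N0.N1=(alive,v0) N0.N2=(alive,v0) | N1.N0=(alive,v0) N1.N1=(alive,v0) N1.N2=(alive,v0)
Op 4: gossip N2<->N0 -> N2.N0=(alive,v0) N2.N1=(alive,v0) N2.N2=(alive,v1) | N0.N0=(alive,v0) N0.N1=(alive,v0) N0.N2=(alive,v1)
Op 5: N0 marks N0=suspect -> (suspect,v1)
Op 6: N0 marks N0=dead -> (dead,v2)
Op 7: N1 marks N0=dead -> (dead,v1)

Answer: N0=alive,0 N1=alive,0 N2=alive,1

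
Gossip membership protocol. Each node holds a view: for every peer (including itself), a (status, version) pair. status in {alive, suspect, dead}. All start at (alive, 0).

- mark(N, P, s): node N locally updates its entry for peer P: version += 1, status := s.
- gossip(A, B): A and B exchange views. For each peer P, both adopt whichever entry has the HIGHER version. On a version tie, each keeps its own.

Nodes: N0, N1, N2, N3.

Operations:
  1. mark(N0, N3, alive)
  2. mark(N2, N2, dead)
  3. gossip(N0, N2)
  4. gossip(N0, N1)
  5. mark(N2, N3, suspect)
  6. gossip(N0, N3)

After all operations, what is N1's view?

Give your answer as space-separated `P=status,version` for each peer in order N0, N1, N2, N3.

Answer: N0=alive,0 N1=alive,0 N2=dead,1 N3=alive,1

Derivation:
Op 1: N0 marks N3=alive -> (alive,v1)
Op 2: N2 marks N2=dead -> (dead,v1)
Op 3: gossip N0<->N2 -> N0.N0=(alive,v0) N0.N1=(alive,v0) N0.N2=(dead,v1) N0.N3=(alive,v1) | N2.N0=(alive,v0) N2.N1=(alive,v0) N2.N2=(dead,v1) N2.N3=(alive,v1)
Op 4: gossip N0<->N1 -> N0.N0=(alive,v0) N0.N1=(alive,v0) N0.N2=(dead,v1) N0.N3=(alive,v1) | N1.N0=(alive,v0) N1.N1=(alive,v0) N1.N2=(dead,v1) N1.N3=(alive,v1)
Op 5: N2 marks N3=suspect -> (suspect,v2)
Op 6: gossip N0<->N3 -> N0.N0=(alive,v0) N0.N1=(alive,v0) N0.N2=(dead,v1) N0.N3=(alive,v1) | N3.N0=(alive,v0) N3.N1=(alive,v0) N3.N2=(dead,v1) N3.N3=(alive,v1)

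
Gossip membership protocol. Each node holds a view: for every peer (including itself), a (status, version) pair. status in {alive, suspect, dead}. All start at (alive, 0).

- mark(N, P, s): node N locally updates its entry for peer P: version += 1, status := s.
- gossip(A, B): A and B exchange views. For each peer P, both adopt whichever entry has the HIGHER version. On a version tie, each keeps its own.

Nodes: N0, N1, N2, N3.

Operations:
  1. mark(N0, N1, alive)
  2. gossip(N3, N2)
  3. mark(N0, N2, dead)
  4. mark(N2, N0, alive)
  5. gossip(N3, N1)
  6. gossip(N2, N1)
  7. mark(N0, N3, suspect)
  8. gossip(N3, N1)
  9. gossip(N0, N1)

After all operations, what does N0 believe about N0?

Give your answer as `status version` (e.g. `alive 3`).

Answer: alive 1

Derivation:
Op 1: N0 marks N1=alive -> (alive,v1)
Op 2: gossip N3<->N2 -> N3.N0=(alive,v0) N3.N1=(alive,v0) N3.N2=(alive,v0) N3.N3=(alive,v0) | N2.N0=(alive,v0) N2.N1=(alive,v0) N2.N2=(alive,v0) N2.N3=(alive,v0)
Op 3: N0 marks N2=dead -> (dead,v1)
Op 4: N2 marks N0=alive -> (alive,v1)
Op 5: gossip N3<->N1 -> N3.N0=(alive,v0) N3.N1=(alive,v0) N3.N2=(alive,v0) N3.N3=(alive,v0) | N1.N0=(alive,v0) N1.N1=(alive,v0) N1.N2=(alive,v0) N1.N3=(alive,v0)
Op 6: gossip N2<->N1 -> N2.N0=(alive,v1) N2.N1=(alive,v0) N2.N2=(alive,v0) N2.N3=(alive,v0) | N1.N0=(alive,v1) N1.N1=(alive,v0) N1.N2=(alive,v0) N1.N3=(alive,v0)
Op 7: N0 marks N3=suspect -> (suspect,v1)
Op 8: gossip N3<->N1 -> N3.N0=(alive,v1) N3.N1=(alive,v0) N3.N2=(alive,v0) N3.N3=(alive,v0) | N1.N0=(alive,v1) N1.N1=(alive,v0) N1.N2=(alive,v0) N1.N3=(alive,v0)
Op 9: gossip N0<->N1 -> N0.N0=(alive,v1) N0.N1=(alive,v1) N0.N2=(dead,v1) N0.N3=(suspect,v1) | N1.N0=(alive,v1) N1.N1=(alive,v1) N1.N2=(dead,v1) N1.N3=(suspect,v1)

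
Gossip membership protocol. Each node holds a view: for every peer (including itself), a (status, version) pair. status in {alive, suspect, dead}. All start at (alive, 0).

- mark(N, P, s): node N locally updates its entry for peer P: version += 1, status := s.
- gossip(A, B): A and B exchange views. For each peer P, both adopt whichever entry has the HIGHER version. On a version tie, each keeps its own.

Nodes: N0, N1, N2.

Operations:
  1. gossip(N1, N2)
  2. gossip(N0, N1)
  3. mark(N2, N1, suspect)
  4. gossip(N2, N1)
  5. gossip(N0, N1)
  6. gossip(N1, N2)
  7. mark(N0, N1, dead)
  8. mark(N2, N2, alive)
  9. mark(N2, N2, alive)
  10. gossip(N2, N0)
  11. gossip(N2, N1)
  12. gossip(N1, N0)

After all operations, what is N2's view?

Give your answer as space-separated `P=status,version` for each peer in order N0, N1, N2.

Answer: N0=alive,0 N1=dead,2 N2=alive,2

Derivation:
Op 1: gossip N1<->N2 -> N1.N0=(alive,v0) N1.N1=(alive,v0) N1.N2=(alive,v0) | N2.N0=(alive,v0) N2.N1=(alive,v0) N2.N2=(alive,v0)
Op 2: gossip N0<->N1 -> N0.N0=(alive,v0) N0.N1=(alive,v0) N0.N2=(alive,v0) | N1.N0=(alive,v0) N1.N1=(alive,v0) N1.N2=(alive,v0)
Op 3: N2 marks N1=suspect -> (suspect,v1)
Op 4: gossip N2<->N1 -> N2.N0=(alive,v0) N2.N1=(suspect,v1) N2.N2=(alive,v0) | N1.N0=(alive,v0) N1.N1=(suspect,v1) N1.N2=(alive,v0)
Op 5: gossip N0<->N1 -> N0.N0=(alive,v0) N0.N1=(suspect,v1) N0.N2=(alive,v0) | N1.N0=(alive,v0) N1.N1=(suspect,v1) N1.N2=(alive,v0)
Op 6: gossip N1<->N2 -> N1.N0=(alive,v0) N1.N1=(suspect,v1) N1.N2=(alive,v0) | N2.N0=(alive,v0) N2.N1=(suspect,v1) N2.N2=(alive,v0)
Op 7: N0 marks N1=dead -> (dead,v2)
Op 8: N2 marks N2=alive -> (alive,v1)
Op 9: N2 marks N2=alive -> (alive,v2)
Op 10: gossip N2<->N0 -> N2.N0=(alive,v0) N2.N1=(dead,v2) N2.N2=(alive,v2) | N0.N0=(alive,v0) N0.N1=(dead,v2) N0.N2=(alive,v2)
Op 11: gossip N2<->N1 -> N2.N0=(alive,v0) N2.N1=(dead,v2) N2.N2=(alive,v2) | N1.N0=(alive,v0) N1.N1=(dead,v2) N1.N2=(alive,v2)
Op 12: gossip N1<->N0 -> N1.N0=(alive,v0) N1.N1=(dead,v2) N1.N2=(alive,v2) | N0.N0=(alive,v0) N0.N1=(dead,v2) N0.N2=(alive,v2)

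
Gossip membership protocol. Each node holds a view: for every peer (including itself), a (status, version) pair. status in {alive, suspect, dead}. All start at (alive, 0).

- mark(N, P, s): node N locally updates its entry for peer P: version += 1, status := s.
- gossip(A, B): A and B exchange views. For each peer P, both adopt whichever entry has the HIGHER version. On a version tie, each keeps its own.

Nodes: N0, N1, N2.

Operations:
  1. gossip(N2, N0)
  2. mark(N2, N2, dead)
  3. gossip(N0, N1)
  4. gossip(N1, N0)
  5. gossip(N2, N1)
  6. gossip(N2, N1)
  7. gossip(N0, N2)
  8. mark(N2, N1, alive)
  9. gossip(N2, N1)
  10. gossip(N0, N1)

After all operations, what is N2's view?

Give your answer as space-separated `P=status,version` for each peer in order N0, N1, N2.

Answer: N0=alive,0 N1=alive,1 N2=dead,1

Derivation:
Op 1: gossip N2<->N0 -> N2.N0=(alive,v0) N2.N1=(alive,v0) N2.N2=(alive,v0) | N0.N0=(alive,v0) N0.N1=(alive,v0) N0.N2=(alive,v0)
Op 2: N2 marks N2=dead -> (dead,v1)
Op 3: gossip N0<->N1 -> N0.N0=(alive,v0) N0.N1=(alive,v0) N0.N2=(alive,v0) | N1.N0=(alive,v0) N1.N1=(alive,v0) N1.N2=(alive,v0)
Op 4: gossip N1<->N0 -> N1.N0=(alive,v0) N1.N1=(alive,v0) N1.N2=(alive,v0) | N0.N0=(alive,v0) N0.N1=(alive,v0) N0.N2=(alive,v0)
Op 5: gossip N2<->N1 -> N2.N0=(alive,v0) N2.N1=(alive,v0) N2.N2=(dead,v1) | N1.N0=(alive,v0) N1.N1=(alive,v0) N1.N2=(dead,v1)
Op 6: gossip N2<->N1 -> N2.N0=(alive,v0) N2.N1=(alive,v0) N2.N2=(dead,v1) | N1.N0=(alive,v0) N1.N1=(alive,v0) N1.N2=(dead,v1)
Op 7: gossip N0<->N2 -> N0.N0=(alive,v0) N0.N1=(alive,v0) N0.N2=(dead,v1) | N2.N0=(alive,v0) N2.N1=(alive,v0) N2.N2=(dead,v1)
Op 8: N2 marks N1=alive -> (alive,v1)
Op 9: gossip N2<->N1 -> N2.N0=(alive,v0) N2.N1=(alive,v1) N2.N2=(dead,v1) | N1.N0=(alive,v0) N1.N1=(alive,v1) N1.N2=(dead,v1)
Op 10: gossip N0<->N1 -> N0.N0=(alive,v0) N0.N1=(alive,v1) N0.N2=(dead,v1) | N1.N0=(alive,v0) N1.N1=(alive,v1) N1.N2=(dead,v1)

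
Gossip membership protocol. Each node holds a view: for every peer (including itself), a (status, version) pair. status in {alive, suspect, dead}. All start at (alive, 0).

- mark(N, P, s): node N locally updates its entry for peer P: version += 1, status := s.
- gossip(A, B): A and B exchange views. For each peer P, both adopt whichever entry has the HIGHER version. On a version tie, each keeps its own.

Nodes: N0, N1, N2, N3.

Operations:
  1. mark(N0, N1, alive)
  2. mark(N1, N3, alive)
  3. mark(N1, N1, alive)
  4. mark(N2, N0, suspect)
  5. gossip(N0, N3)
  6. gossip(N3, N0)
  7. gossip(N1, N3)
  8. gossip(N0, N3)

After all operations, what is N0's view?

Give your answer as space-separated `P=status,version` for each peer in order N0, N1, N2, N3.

Answer: N0=alive,0 N1=alive,1 N2=alive,0 N3=alive,1

Derivation:
Op 1: N0 marks N1=alive -> (alive,v1)
Op 2: N1 marks N3=alive -> (alive,v1)
Op 3: N1 marks N1=alive -> (alive,v1)
Op 4: N2 marks N0=suspect -> (suspect,v1)
Op 5: gossip N0<->N3 -> N0.N0=(alive,v0) N0.N1=(alive,v1) N0.N2=(alive,v0) N0.N3=(alive,v0) | N3.N0=(alive,v0) N3.N1=(alive,v1) N3.N2=(alive,v0) N3.N3=(alive,v0)
Op 6: gossip N3<->N0 -> N3.N0=(alive,v0) N3.N1=(alive,v1) N3.N2=(alive,v0) N3.N3=(alive,v0) | N0.N0=(alive,v0) N0.N1=(alive,v1) N0.N2=(alive,v0) N0.N3=(alive,v0)
Op 7: gossip N1<->N3 -> N1.N0=(alive,v0) N1.N1=(alive,v1) N1.N2=(alive,v0) N1.N3=(alive,v1) | N3.N0=(alive,v0) N3.N1=(alive,v1) N3.N2=(alive,v0) N3.N3=(alive,v1)
Op 8: gossip N0<->N3 -> N0.N0=(alive,v0) N0.N1=(alive,v1) N0.N2=(alive,v0) N0.N3=(alive,v1) | N3.N0=(alive,v0) N3.N1=(alive,v1) N3.N2=(alive,v0) N3.N3=(alive,v1)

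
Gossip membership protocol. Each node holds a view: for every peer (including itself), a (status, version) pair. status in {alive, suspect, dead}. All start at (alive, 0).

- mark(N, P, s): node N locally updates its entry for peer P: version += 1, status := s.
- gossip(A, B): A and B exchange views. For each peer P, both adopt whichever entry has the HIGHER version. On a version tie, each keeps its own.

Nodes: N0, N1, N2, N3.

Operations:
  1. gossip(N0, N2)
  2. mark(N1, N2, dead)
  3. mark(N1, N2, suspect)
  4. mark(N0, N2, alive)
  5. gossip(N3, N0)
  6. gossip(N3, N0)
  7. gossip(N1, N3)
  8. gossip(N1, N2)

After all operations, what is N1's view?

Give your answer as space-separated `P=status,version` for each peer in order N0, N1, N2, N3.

Answer: N0=alive,0 N1=alive,0 N2=suspect,2 N3=alive,0

Derivation:
Op 1: gossip N0<->N2 -> N0.N0=(alive,v0) N0.N1=(alive,v0) N0.N2=(alive,v0) N0.N3=(alive,v0) | N2.N0=(alive,v0) N2.N1=(alive,v0) N2.N2=(alive,v0) N2.N3=(alive,v0)
Op 2: N1 marks N2=dead -> (dead,v1)
Op 3: N1 marks N2=suspect -> (suspect,v2)
Op 4: N0 marks N2=alive -> (alive,v1)
Op 5: gossip N3<->N0 -> N3.N0=(alive,v0) N3.N1=(alive,v0) N3.N2=(alive,v1) N3.N3=(alive,v0) | N0.N0=(alive,v0) N0.N1=(alive,v0) N0.N2=(alive,v1) N0.N3=(alive,v0)
Op 6: gossip N3<->N0 -> N3.N0=(alive,v0) N3.N1=(alive,v0) N3.N2=(alive,v1) N3.N3=(alive,v0) | N0.N0=(alive,v0) N0.N1=(alive,v0) N0.N2=(alive,v1) N0.N3=(alive,v0)
Op 7: gossip N1<->N3 -> N1.N0=(alive,v0) N1.N1=(alive,v0) N1.N2=(suspect,v2) N1.N3=(alive,v0) | N3.N0=(alive,v0) N3.N1=(alive,v0) N3.N2=(suspect,v2) N3.N3=(alive,v0)
Op 8: gossip N1<->N2 -> N1.N0=(alive,v0) N1.N1=(alive,v0) N1.N2=(suspect,v2) N1.N3=(alive,v0) | N2.N0=(alive,v0) N2.N1=(alive,v0) N2.N2=(suspect,v2) N2.N3=(alive,v0)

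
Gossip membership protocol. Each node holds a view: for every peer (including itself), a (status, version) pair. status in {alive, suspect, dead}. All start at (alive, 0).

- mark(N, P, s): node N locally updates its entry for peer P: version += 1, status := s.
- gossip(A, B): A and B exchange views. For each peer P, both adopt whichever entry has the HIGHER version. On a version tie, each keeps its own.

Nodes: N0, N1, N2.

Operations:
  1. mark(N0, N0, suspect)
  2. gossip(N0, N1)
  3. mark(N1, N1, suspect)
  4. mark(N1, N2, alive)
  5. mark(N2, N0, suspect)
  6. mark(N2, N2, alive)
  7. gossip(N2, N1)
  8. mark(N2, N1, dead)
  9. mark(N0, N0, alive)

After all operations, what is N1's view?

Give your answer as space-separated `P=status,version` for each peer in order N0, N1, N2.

Answer: N0=suspect,1 N1=suspect,1 N2=alive,1

Derivation:
Op 1: N0 marks N0=suspect -> (suspect,v1)
Op 2: gossip N0<->N1 -> N0.N0=(suspect,v1) N0.N1=(alive,v0) N0.N2=(alive,v0) | N1.N0=(suspect,v1) N1.N1=(alive,v0) N1.N2=(alive,v0)
Op 3: N1 marks N1=suspect -> (suspect,v1)
Op 4: N1 marks N2=alive -> (alive,v1)
Op 5: N2 marks N0=suspect -> (suspect,v1)
Op 6: N2 marks N2=alive -> (alive,v1)
Op 7: gossip N2<->N1 -> N2.N0=(suspect,v1) N2.N1=(suspect,v1) N2.N2=(alive,v1) | N1.N0=(suspect,v1) N1.N1=(suspect,v1) N1.N2=(alive,v1)
Op 8: N2 marks N1=dead -> (dead,v2)
Op 9: N0 marks N0=alive -> (alive,v2)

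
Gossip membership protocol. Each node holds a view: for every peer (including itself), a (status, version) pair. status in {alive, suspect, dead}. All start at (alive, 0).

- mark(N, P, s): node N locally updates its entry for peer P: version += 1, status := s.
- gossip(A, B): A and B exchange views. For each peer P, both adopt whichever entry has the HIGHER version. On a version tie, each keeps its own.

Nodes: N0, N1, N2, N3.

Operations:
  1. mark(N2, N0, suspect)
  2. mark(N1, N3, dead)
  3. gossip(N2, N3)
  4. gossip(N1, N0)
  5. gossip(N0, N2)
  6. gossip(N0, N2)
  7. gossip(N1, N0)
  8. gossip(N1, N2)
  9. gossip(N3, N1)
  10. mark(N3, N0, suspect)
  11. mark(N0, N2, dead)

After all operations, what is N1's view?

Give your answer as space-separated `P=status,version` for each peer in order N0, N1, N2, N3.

Op 1: N2 marks N0=suspect -> (suspect,v1)
Op 2: N1 marks N3=dead -> (dead,v1)
Op 3: gossip N2<->N3 -> N2.N0=(suspect,v1) N2.N1=(alive,v0) N2.N2=(alive,v0) N2.N3=(alive,v0) | N3.N0=(suspect,v1) N3.N1=(alive,v0) N3.N2=(alive,v0) N3.N3=(alive,v0)
Op 4: gossip N1<->N0 -> N1.N0=(alive,v0) N1.N1=(alive,v0) N1.N2=(alive,v0) N1.N3=(dead,v1) | N0.N0=(alive,v0) N0.N1=(alive,v0) N0.N2=(alive,v0) N0.N3=(dead,v1)
Op 5: gossip N0<->N2 -> N0.N0=(suspect,v1) N0.N1=(alive,v0) N0.N2=(alive,v0) N0.N3=(dead,v1) | N2.N0=(suspect,v1) N2.N1=(alive,v0) N2.N2=(alive,v0) N2.N3=(dead,v1)
Op 6: gossip N0<->N2 -> N0.N0=(suspect,v1) N0.N1=(alive,v0) N0.N2=(alive,v0) N0.N3=(dead,v1) | N2.N0=(suspect,v1) N2.N1=(alive,v0) N2.N2=(alive,v0) N2.N3=(dead,v1)
Op 7: gossip N1<->N0 -> N1.N0=(suspect,v1) N1.N1=(alive,v0) N1.N2=(alive,v0) N1.N3=(dead,v1) | N0.N0=(suspect,v1) N0.N1=(alive,v0) N0.N2=(alive,v0) N0.N3=(dead,v1)
Op 8: gossip N1<->N2 -> N1.N0=(suspect,v1) N1.N1=(alive,v0) N1.N2=(alive,v0) N1.N3=(dead,v1) | N2.N0=(suspect,v1) N2.N1=(alive,v0) N2.N2=(alive,v0) N2.N3=(dead,v1)
Op 9: gossip N3<->N1 -> N3.N0=(suspect,v1) N3.N1=(alive,v0) N3.N2=(alive,v0) N3.N3=(dead,v1) | N1.N0=(suspect,v1) N1.N1=(alive,v0) N1.N2=(alive,v0) N1.N3=(dead,v1)
Op 10: N3 marks N0=suspect -> (suspect,v2)
Op 11: N0 marks N2=dead -> (dead,v1)

Answer: N0=suspect,1 N1=alive,0 N2=alive,0 N3=dead,1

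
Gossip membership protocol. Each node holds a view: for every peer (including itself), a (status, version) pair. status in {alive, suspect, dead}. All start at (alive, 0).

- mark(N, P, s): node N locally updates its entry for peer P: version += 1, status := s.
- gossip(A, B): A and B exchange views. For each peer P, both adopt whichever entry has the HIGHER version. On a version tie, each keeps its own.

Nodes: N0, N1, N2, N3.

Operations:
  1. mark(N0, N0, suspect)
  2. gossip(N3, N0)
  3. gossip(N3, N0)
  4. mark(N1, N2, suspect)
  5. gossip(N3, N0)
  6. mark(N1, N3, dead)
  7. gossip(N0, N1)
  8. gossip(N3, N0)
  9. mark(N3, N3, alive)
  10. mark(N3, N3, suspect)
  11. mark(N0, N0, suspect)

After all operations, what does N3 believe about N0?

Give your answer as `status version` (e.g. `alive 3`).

Answer: suspect 1

Derivation:
Op 1: N0 marks N0=suspect -> (suspect,v1)
Op 2: gossip N3<->N0 -> N3.N0=(suspect,v1) N3.N1=(alive,v0) N3.N2=(alive,v0) N3.N3=(alive,v0) | N0.N0=(suspect,v1) N0.N1=(alive,v0) N0.N2=(alive,v0) N0.N3=(alive,v0)
Op 3: gossip N3<->N0 -> N3.N0=(suspect,v1) N3.N1=(alive,v0) N3.N2=(alive,v0) N3.N3=(alive,v0) | N0.N0=(suspect,v1) N0.N1=(alive,v0) N0.N2=(alive,v0) N0.N3=(alive,v0)
Op 4: N1 marks N2=suspect -> (suspect,v1)
Op 5: gossip N3<->N0 -> N3.N0=(suspect,v1) N3.N1=(alive,v0) N3.N2=(alive,v0) N3.N3=(alive,v0) | N0.N0=(suspect,v1) N0.N1=(alive,v0) N0.N2=(alive,v0) N0.N3=(alive,v0)
Op 6: N1 marks N3=dead -> (dead,v1)
Op 7: gossip N0<->N1 -> N0.N0=(suspect,v1) N0.N1=(alive,v0) N0.N2=(suspect,v1) N0.N3=(dead,v1) | N1.N0=(suspect,v1) N1.N1=(alive,v0) N1.N2=(suspect,v1) N1.N3=(dead,v1)
Op 8: gossip N3<->N0 -> N3.N0=(suspect,v1) N3.N1=(alive,v0) N3.N2=(suspect,v1) N3.N3=(dead,v1) | N0.N0=(suspect,v1) N0.N1=(alive,v0) N0.N2=(suspect,v1) N0.N3=(dead,v1)
Op 9: N3 marks N3=alive -> (alive,v2)
Op 10: N3 marks N3=suspect -> (suspect,v3)
Op 11: N0 marks N0=suspect -> (suspect,v2)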